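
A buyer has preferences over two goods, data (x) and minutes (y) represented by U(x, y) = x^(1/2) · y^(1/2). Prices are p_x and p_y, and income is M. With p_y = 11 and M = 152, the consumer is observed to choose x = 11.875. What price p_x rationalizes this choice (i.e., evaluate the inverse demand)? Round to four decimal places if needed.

p_x = 6.4

Tangency: MRS = y/x = p_x/p_y.
So 0.5·p_y·y = 0.5·p_x·x; combined with the budget, a share 0.5 of income goes to x.
Demand: x*(p_x,p_y,M) = 0.5·M/p_x and y* = 0.5·M/p_y.
Set x* = 11.875 in the demand function and solve for p_x: p_x = 6.4.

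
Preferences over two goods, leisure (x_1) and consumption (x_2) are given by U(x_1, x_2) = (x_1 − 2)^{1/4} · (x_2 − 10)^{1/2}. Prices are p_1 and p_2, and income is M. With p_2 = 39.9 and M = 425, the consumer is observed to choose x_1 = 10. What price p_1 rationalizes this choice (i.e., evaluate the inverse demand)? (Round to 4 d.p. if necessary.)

p_1 = 1

This is Cobb-Douglas in (x_1−2, x_2−10): tangency gives 0.25·p_2·(x_2−10) = 0.5·p_1·(x_1−2).
After buying the subsistence bundle (2, 10), a share 1/3 of the remaining income goes to x_1: x_1* = 2 + 1/3·(M − 2p_1 − 10p_2)/p_1.
Set x_1* = 10 in the demand function and solve for p_1: p_1 = 1.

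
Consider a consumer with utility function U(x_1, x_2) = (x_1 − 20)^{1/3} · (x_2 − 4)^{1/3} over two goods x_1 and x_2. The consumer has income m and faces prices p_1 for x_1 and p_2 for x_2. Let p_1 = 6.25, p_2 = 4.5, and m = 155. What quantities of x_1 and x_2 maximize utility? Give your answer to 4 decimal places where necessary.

After buying the subsistence bundle (20, 4), a share 0.5 of the remaining income goes to x_1: x_1* = 20 + 0.5·(m − 20p_1 − 4p_2)/p_1.
Discretionary income = 155 − 20·6.25 − 4·4.5 = 12; x_1* = 20 + 0.5·12/6.25 = 20.96; x_2* = 4 + 0.5·12/4.5 = 5.3333.

x_1* = 20.96, x_2* = 5.3333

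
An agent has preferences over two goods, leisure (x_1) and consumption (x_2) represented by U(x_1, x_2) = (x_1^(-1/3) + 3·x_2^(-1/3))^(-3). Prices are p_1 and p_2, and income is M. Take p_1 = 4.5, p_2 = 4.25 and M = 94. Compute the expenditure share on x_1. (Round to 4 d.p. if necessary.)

From the CES first-order condition, (1/3)·(x_2/x_1)^(4/3) = p_1/p_2.
Solve for the ratio: x_2/x_1 = [3·p_1/p_2]^(0.75).
Substitute x_2 = (x_2/x_1)·x_1 into the budget: x_1* = M/(p_1 + p_2·(x_2/x_1)).
Numerically x_2/x_1 = 2.379352, so x_1* = 94/(4.5 + 4.25·2.379352) = 6.433 and x_2* = 2.379352·6.433 = 15.3063.
Expenditure on x_1: 4.5·6.433 = 28.9483; share = 0.308.

share on x_1 = 0.308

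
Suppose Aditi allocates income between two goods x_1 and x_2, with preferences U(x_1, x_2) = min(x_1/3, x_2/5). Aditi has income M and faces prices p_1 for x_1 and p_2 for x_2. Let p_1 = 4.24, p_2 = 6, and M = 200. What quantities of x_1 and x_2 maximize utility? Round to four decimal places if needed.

x_1* = 14.0449, x_2* = 23.4082

With perfect complements, no substitution: consume in ratio x_1:x_2 = 3:5.
Budget: p_1·x_1 + p_2·(5/3)·x_1 = M, so (3·p_1 + 5·p_2)·x_1 = 3·M.
Demand: x_1*(p_1,p_2,M) = 3·M/(3·p_1 + 5·p_2), x_2* = 5·M/(3·p_1 + 5·p_2).
Here 3·4.24 + 5·6 = 42.72, giving x_1* = 14.0449 and x_2* = 23.4082.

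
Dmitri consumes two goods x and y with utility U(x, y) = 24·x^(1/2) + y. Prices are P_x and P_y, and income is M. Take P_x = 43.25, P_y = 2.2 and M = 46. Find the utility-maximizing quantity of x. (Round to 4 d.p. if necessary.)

x* = 0.3726

MU_x = 12/√x, MU_y = 1. Tangency: 12/√x = P_x/P_y.
Thus x* = (12·P_y/P_x)² — independent of M — with the rest of income spent on y.
Plugging in: x* = (12·2.2/43.25)² = 0.3726.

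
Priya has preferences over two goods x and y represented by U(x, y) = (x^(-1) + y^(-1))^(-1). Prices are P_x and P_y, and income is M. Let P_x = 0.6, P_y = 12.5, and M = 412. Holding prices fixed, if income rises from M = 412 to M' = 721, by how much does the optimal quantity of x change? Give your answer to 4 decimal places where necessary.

Δx* = 92.5534

From the CES first-order condition, (y/x)^(2) = P_x/P_y.
Hence y/x = (P_x/P_y)^(1/(2)), i.e. raised to the 0.5 power.
With the ratio pinned down, the budget gives x* = M/(P_x + P_y·(y/x)) and y* = (y/x)·x*.
Numerically y/x = 0.219089, so x* = 412/(0.6 + 12.5·0.219089) = 123.4045.
At M' = 721: x* = 215.958. Change: 215.958 − 123.4045 = 92.5534.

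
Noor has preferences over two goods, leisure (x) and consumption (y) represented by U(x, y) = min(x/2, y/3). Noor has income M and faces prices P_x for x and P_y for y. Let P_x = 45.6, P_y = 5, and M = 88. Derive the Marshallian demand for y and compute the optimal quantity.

Demand: x*(P_x,P_y,M) = 2·M/(2·P_x + 3·P_y), y* = 3·M/(2·P_x + 3·P_y).
Here 2·45.6 + 3·5 = 106.2, giving y* = 2.4859.

y* = 2.4859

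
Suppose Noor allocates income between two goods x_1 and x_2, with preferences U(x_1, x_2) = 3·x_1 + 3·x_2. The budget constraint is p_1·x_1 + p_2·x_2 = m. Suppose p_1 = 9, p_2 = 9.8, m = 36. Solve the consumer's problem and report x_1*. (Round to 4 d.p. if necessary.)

Linear utility — the consumer picks whichever good has higher MU/price: 3/9 = 0.3333 vs 3/9.8 = 0.3061.
x_1 gives more utility per dollar, so spend all income on x_1: x_1* = m/p_1, x_2* = 0.
Numerically: x_1* = 4, x_2* = 0.

x_1* = 4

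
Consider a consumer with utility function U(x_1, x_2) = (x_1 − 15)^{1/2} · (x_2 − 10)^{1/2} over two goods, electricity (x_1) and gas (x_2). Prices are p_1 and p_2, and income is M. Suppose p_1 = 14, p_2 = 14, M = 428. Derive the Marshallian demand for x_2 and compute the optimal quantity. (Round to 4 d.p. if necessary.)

x_2* = 12.7857

Discretionary income = 428 − 15·14 − 10·14 = 78; x_2* = 10 + 0.5·78/14 = 12.7857.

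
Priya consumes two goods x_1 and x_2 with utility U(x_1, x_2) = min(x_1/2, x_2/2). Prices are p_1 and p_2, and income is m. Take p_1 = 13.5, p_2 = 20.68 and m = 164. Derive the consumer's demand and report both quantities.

Leontief preferences: the optimum is at the kink where x_1/2 = x_2/2, i.e. x_2 = x_1.
Budget: p_1·x_1 + p_2·x_1 = m, so (2·p_1 + 2·p_2)·x_1 = 2·m.
Demand: x_1*(p_1,p_2,m) = 2·m/(2·p_1 + 2·p_2), x_2* = 2·m/(2·p_1 + 2·p_2).
Here 2·13.5 + 2·20.68 = 68.36, giving x_1* = 4.7981 and x_2* = 4.7981.

x_1* = 4.7981, x_2* = 4.7981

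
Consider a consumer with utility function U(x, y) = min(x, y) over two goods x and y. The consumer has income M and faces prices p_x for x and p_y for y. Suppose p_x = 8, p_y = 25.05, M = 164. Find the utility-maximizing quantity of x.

Leontief preferences: the optimum is at the kink where x/1 = y/1, i.e. y = x.
Budget: p_x·x + p_y·x = M, so (p_x + p_y)·x = M.
Demand: x*(p_x,p_y,M) = M/(p_x + p_y), y* = M/(p_x + p_y).
Here 8 + 25.05 = 33.05, giving x* = 4.9622.

x* = 4.9622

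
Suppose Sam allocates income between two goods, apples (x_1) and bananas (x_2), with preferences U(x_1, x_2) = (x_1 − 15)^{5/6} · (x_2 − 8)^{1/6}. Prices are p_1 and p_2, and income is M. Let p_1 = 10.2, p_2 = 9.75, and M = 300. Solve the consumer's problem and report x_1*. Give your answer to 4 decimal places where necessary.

x_1* = 20.6373

After buying the subsistence bundle (15, 8), a share 5/6 of the remaining income goes to x_1: x_1* = 15 + 5/6·(M − 15p_1 − 8p_2)/p_1.
Discretionary income = 300 − 15·10.2 − 8·9.75 = 69; x_1* = 15 + 5/6·69/10.2 = 20.6373.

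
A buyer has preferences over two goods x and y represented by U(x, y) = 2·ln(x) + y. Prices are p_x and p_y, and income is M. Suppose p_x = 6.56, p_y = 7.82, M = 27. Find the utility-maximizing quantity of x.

Set MRS = p_x/p_y: (2/x)/1 = p_x/p_y.
So x*(p_x,p_y) = 2·p_y/p_x, independent of income; and y* = (M − 2·p_y)/p_y.
At the given prices: x* = 2·7.82/6.56 = 2.3841.

x* = 2.3841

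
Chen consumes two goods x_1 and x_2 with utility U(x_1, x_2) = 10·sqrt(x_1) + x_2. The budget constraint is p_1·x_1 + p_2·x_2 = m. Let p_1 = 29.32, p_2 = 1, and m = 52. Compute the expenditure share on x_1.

Set MRS = p_1/p_2: 5·x_1^(−1/2) = p_1/p_2.
Thus x_1* = (5·p_2/p_1)² — independent of m — with the rest of income spent on x_2.
Plugging in: x_1* = (5·1/29.32)² = 0.0291, x_2* = 51.1473.
Expenditure on x_1: 29.32·0.0291 = 0.8527; share = 0.0164.

share on x_1 = 0.0164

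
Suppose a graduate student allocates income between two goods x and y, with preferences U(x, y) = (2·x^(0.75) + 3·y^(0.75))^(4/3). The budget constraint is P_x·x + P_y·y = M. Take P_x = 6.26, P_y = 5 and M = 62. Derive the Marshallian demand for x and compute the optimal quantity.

x* = 0.9057

From the CES first-order condition, (2/3)·(y/x)^(0.25) = P_x/P_y.
Hence y/x = ((3/2)·P_x/P_y)^(1/(0.25)), i.e. raised to the 4 power.
Substitute y = (y/x)·x into the budget: x* = M/(P_x + P_y·(y/x)).
Numerically y/x = 12.438911, so x* = 62/(6.26 + 5·12.438911) = 0.9057.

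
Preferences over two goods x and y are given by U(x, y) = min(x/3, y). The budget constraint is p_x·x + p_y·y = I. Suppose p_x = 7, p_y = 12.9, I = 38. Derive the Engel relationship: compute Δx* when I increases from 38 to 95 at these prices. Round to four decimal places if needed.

Δx* = 5.0442

With perfect complements, no substitution: consume in ratio x:y = 3:1.
Budget: p_x·x + p_y·(1/3)·x = I, so (3·p_x + p_y)·x = 3·I.
Demand: x*(p_x,p_y,I) = 3·I/(3·p_x + p_y), y* = I/(3·p_x + p_y).
Here 3·7 + 12.9 = 33.9, giving x* = 3.3628.
At I' = 95: x* = 8.4071. Change: 8.4071 − 3.3628 = 5.0442.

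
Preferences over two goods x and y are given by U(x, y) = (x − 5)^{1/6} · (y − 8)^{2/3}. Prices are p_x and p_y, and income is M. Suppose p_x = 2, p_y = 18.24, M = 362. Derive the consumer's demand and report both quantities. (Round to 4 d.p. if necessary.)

x* = 25.608, y* = 17.0386

Discretionary income = 362 − 5·2 − 8·18.24 = 206.08; x* = 5 + 0.2·206.08/2 = 25.608; y* = 8 + 0.8·206.08/18.24 = 17.0386.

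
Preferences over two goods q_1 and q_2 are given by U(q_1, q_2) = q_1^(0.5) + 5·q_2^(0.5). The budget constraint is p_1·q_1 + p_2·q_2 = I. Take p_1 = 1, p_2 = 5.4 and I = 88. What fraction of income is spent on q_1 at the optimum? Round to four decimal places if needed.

share on q_1 = 0.1776

Substitute q_2 = (q_2/q_1)·q_1 into the budget: q_1* = I/(p_1 + p_2·(q_2/q_1)).
Numerically q_2/q_1 = 0.857339, so q_1* = 88/(1 + 5.4·0.857339) = 15.6316 and q_2* = 0.857339·15.6316 = 13.4016.
Expenditure on q_1: 1·15.6316 = 15.6316; share = 0.1776.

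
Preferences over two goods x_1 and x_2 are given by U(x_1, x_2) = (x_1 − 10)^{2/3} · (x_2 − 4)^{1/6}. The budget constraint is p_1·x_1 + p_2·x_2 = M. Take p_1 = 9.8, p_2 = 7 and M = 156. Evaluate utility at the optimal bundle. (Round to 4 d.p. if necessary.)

Let x_1' = x_1−10, x_2' = x_2−4. MRS = 4·x_2'/x_1' = p_1/p_2.
After buying the subsistence bundle (10, 4), a share 0.8 of the remaining income goes to x_1: x_1* = 10 + 0.8·(M − 10p_1 − 4p_2)/p_1.
Discretionary income = 156 − 10·9.8 − 4·7 = 30; x_1* = 10 + 0.8·30/9.8 = 12.449; x_2* = 4 + 0.2·30/7 = 4.8571.
Utility at the optimum: U(12.449, 4.8571) = 1.7708.

V = 1.7708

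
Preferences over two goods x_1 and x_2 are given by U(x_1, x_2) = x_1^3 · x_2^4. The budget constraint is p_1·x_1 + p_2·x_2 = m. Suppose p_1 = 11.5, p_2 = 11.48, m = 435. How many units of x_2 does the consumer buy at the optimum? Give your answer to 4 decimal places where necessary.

Demand: x_1*(p_1,p_2,m) = 3/7·m/p_1 and x_2* = 4/7·m/p_2.
At p_1=11.5, p_2=11.48, m=435: x_2* = 4/7·435/11.48 = 21.6526.

x_2* = 21.6526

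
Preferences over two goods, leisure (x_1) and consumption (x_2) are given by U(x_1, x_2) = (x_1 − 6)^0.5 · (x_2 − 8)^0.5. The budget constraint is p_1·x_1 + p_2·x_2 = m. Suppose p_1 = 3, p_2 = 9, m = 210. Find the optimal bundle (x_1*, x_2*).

MRS = (x_2−8)/(x_1−6). Tangency with p_1/p_2 gives x_2−8 = (p_1/p_2)·(x_1−6).
After buying the subsistence bundle (6, 8), a share 0.5 of the remaining income goes to x_1: x_1* = 6 + 0.5·(m − 6p_1 − 8p_2)/p_1.
Discretionary income = 210 − 6·3 − 8·9 = 120; x_1* = 6 + 0.5·120/3 = 26; x_2* = 8 + 0.5·120/9 = 14.6667.

x_1* = 26, x_2* = 14.6667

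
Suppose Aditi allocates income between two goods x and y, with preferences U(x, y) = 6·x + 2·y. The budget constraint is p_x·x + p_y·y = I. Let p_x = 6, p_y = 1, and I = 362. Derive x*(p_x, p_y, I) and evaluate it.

x* = 0

Numerically: x* = 0, y* = 362.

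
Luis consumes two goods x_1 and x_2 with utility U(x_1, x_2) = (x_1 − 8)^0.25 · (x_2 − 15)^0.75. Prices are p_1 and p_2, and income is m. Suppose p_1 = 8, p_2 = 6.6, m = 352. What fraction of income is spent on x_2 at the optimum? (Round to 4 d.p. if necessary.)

MRS = (1/3)·(x_2−15)/(x_1−8). Tangency with p_1/p_2 gives x_2−15 = 3·(p_1/p_2)·(x_1−8).
Substituting into the budget: x_1* = 8 + 0.25·(m − 8·p_1 − 15·p_2)/p_1, and x_2* = 15 + 0.75·(…)/p_2.
Discretionary income = 352 − 8·8 − 15·6.6 = 189; x_1* = 8 + 0.25·189/8 = 13.9062; x_2* = 15 + 0.75·189/6.6 = 36.4773.
Expenditure on x_2: 6.6·36.4773 = 240.75; share = 0.6839.

share on x_2 = 0.6839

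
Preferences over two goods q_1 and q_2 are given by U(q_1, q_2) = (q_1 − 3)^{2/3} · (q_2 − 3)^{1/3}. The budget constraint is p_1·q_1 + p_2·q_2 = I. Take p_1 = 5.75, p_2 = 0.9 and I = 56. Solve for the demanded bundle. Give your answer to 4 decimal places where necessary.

Let q_1' = q_1−3, q_2' = q_2−3. MRS = 2·q_2'/q_1' = p_1/p_2.
Substituting into the budget: q_1* = 3 + 2/3·(I − 3·p_1 − 3·p_2)/p_1, and q_2* = 3 + 1/3·(…)/p_2.
Discretionary income = 56 − 3·5.75 − 3·0.9 = 36.05; q_1* = 3 + 2/3·36.05/5.75 = 7.1797; q_2* = 3 + 1/3·36.05/0.9 = 16.3519.

q_1* = 7.1797, q_2* = 16.3519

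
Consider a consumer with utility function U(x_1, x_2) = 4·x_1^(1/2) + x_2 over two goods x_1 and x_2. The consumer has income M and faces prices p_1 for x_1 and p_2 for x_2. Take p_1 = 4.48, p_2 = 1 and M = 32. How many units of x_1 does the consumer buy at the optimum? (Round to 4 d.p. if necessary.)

Solve: √x_1 = 2·p_2/p_1, so x_1*(p_1,p_2) = (2·p_2/p_1)², and x_2* = (M − p_1·x_1*)/p_2.
Plugging in: x_1* = (2·1/4.48)² = 0.1993.

x_1* = 0.1993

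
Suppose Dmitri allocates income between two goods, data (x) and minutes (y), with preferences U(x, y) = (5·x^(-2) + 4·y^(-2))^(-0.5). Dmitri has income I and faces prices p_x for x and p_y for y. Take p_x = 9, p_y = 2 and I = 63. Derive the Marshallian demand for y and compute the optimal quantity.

Substitute y = (y/x)·x into the budget: x* = I/(p_x + p_y·(y/x)).
Numerically y/x = 1.532619, so x* = 63/(9 + 2·1.532619) = 5.2216 and y* = 1.532619·5.2216 = 8.0027.

y* = 8.0027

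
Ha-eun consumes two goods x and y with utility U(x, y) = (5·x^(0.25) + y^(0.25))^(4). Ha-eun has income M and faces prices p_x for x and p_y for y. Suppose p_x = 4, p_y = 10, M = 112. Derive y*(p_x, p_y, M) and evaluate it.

MRS = MU_x/MU_y = 5·(y/x)^(0.75). Set equal to p_x/p_y.
Hence y/x = ((1/5)·p_x/p_y)^(1/(0.75)), i.e. raised to the 4/3 power.
Substitute y = (y/x)·x into the budget: x* = M/(p_x + p_y·(y/x)).
Numerically y/x = 0.034471, so x* = 112/(4 + 10·0.034471) = 25.7785 and y* = 0.034471·25.7785 = 0.8886.

y* = 0.8886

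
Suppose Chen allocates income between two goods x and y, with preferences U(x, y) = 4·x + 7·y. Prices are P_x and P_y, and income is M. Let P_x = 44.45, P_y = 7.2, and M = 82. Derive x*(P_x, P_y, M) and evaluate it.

x* = 0

Linear utility — the consumer picks whichever good has higher MU/price: 4/44.45 = 0.09 vs 7/7.2 = 0.9722.
y gives more utility per dollar, so spend all income on y: y* = M/P_y, x* = 0.
Numerically: x* = 0, y* = 11.3889.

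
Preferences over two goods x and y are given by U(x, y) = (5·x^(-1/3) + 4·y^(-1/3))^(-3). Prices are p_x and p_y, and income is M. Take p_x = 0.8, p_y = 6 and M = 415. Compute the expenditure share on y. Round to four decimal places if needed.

share on y = 0.5833

With the ratio pinned down, the budget gives x* = M/(p_x + p_y·(y/x)) and y* = (y/x)·x*.
Numerically y/x = 0.186647, so x* = 415/(0.8 + 6·0.186647) = 216.159 and y* = 0.186647·216.159 = 40.3455.
Expenditure on y: 6·40.3455 = 242.0728; share = 0.5833.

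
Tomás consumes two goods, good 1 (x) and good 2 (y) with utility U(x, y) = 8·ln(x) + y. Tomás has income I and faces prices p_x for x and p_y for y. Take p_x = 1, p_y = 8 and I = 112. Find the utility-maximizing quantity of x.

MU_x = 8/x, MU_y = 1. Tangency: 8/x = p_x/p_y.
So x*(p_x,p_y) = 8·p_y/p_x, independent of income; and y* = (I − 8·p_y)/p_y.
At the given prices: x* = 8·8/1 = 64.

x* = 64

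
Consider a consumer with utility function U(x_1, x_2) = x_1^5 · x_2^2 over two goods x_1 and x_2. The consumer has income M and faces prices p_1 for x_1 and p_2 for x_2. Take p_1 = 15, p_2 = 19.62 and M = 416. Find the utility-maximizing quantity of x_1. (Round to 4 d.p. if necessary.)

At p_1=15, p_2=19.62, M=416: x_1* = 5/7·416/15 = 19.8095.

x_1* = 19.8095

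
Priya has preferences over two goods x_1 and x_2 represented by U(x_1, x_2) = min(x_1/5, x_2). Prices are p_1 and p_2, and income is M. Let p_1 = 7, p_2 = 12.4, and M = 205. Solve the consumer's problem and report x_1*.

x_1* = 21.6245

With perfect complements, no substitution: consume in ratio x_1:x_2 = 5:1.
Budget: p_1·x_1 + p_2·(1/5)·x_1 = M, so (5·p_1 + p_2)·x_1 = 5·M.
Demand: x_1*(p_1,p_2,M) = 5·M/(5·p_1 + p_2), x_2* = M/(5·p_1 + p_2).
Here 5·7 + 12.4 = 47.4, giving x_1* = 21.6245.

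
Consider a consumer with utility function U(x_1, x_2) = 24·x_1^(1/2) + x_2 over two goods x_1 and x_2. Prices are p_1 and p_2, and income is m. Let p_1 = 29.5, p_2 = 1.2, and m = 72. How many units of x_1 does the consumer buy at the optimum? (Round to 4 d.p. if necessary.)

Utility is quasi-linear in x_2; the FOC for x_1 is 12/√x_1 = p_1/p_2.
Solve: √x_1 = 12·p_2/p_1, so x_1*(p_1,p_2) = (12·p_2/p_1)², and x_2* = (m − p_1·x_1*)/p_2.
Plugging in: x_1* = (12·1.2/29.5)² = 0.2383.

x_1* = 0.2383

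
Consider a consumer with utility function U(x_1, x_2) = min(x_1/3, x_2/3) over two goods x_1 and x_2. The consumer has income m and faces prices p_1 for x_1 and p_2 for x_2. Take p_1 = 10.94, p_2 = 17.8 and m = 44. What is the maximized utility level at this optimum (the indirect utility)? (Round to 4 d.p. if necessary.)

With perfect complements, no substitution: consume in ratio x_1:x_2 = 3:3.
Budget: p_1·x_1 + p_2·x_1 = m, so (3·p_1 + 3·p_2)·x_1 = 3·m.
Demand: x_1*(p_1,p_2,m) = 3·m/(3·p_1 + 3·p_2), x_2* = 3·m/(3·p_1 + 3·p_2).
Here 3·10.94 + 3·17.8 = 86.22, giving x_1* = 1.531 and x_2* = 1.531.
Utility at the optimum: U(1.531, 1.531) = 0.5103.

V = 0.5103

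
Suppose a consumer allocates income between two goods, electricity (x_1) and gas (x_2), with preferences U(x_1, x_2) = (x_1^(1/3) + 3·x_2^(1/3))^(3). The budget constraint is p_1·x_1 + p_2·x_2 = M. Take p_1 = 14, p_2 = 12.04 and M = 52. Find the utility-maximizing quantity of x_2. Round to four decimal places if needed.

x_2* = 3.6649

MU_x_1 ∝ x_1^(-2/3), MU_x_2 ∝ 3·x_2^(-2/3), so MRS = (1/3)·(x_2/x_1)^(2/3) = p_1/p_2.
Hence x_2/x_1 = (3·p_1/p_2)^(1/(2/3)), i.e. raised to the 1.5 power.
With the ratio pinned down, the budget gives x_1* = M/(p_1 + p_2·(x_2/x_1)) and x_2* = (x_2/x_1)·x_1*.
Numerically x_2/x_1 = 6.515297, so x_1* = 52/(14 + 12.04·6.515297) = 0.5625 and x_2* = 6.515297·0.5625 = 3.6649.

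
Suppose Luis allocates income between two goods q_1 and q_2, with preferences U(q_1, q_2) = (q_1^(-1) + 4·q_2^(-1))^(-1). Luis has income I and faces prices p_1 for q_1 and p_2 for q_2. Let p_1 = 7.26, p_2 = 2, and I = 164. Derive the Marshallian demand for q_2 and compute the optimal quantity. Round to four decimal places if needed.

MU_q_1 ∝ q_1^(-2), MU_q_2 ∝ 4·q_2^(-2), so MRS = (1/4)·(q_2/q_1)^(2) = p_1/p_2.
Hence q_2/q_1 = (4·p_1/p_2)^(1/(2)), i.e. raised to the 0.5 power.
Substitute q_2 = (q_2/q_1)·q_1 into the budget: q_1* = I/(p_1 + p_2·(q_2/q_1)).
Numerically q_2/q_1 = 3.810512, so q_1* = 164/(7.26 + 2·3.810512) = 11.0207 and q_2* = 3.810512·11.0207 = 41.9947.

q_2* = 41.9947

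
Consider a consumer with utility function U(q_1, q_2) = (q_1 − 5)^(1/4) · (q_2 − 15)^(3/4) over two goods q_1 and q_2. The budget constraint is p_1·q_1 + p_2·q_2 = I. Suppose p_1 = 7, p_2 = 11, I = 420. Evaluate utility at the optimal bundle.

MRS = (1/3)·(q_2−15)/(q_1−5). Tangency with p_1/p_2 gives q_2−15 = 3·(p_1/p_2)·(q_1−5).
Substituting into the budget: q_1* = 5 + 0.25·(I − 5·p_1 − 15·p_2)/p_1, and q_2* = 15 + 0.75·(…)/p_2.
Discretionary income = 420 − 5·7 − 15·11 = 220; q_1* = 5 + 0.25·220/7 = 12.8571; q_2* = 15 + 0.75·220/11 = 30.
Utility at the optimum: U(12.8571, 30) = 12.761.

V = 12.761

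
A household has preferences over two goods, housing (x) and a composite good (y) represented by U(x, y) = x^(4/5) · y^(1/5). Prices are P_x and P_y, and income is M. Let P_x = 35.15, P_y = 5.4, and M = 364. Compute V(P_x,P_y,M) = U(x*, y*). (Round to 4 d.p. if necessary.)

MU_x/MU_y = (0.8·y)/(0.2·x); tangency sets this equal to P_x/P_y.
So 0.8·P_y·y = 0.2·P_x·x; combined with the budget, a share 0.8 of income goes to x.
Demand: x*(P_x,P_y,M) = 0.8·M/P_x and y* = 0.2·M/P_y.
At P_x=35.15, P_y=5.4, M=364: x* = 0.8·364/35.15 = 8.2845, y* = 13.4815.
Utility at the optimum: U(8.2845, 13.4815) = 9.1319.

V = 9.1319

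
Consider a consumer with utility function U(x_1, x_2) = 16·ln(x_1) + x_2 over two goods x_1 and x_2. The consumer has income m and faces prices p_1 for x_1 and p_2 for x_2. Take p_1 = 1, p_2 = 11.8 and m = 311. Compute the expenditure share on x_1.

share on x_1 = 0.6071

So x_1*(p_1,p_2) = 16·p_2/p_1, independent of income; and x_2* = (m − 16·p_2)/p_2.
At the given prices: x_1* = 16·11.8/1 = 188.8, and x_2* = 10.3559.
Expenditure on x_1: 1·188.8 = 188.8; share = 0.6071.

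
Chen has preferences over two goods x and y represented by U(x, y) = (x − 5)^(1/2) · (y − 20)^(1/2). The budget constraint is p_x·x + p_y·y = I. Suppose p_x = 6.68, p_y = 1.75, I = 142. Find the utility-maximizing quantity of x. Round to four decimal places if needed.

x* = 10.509

Let x' = x−5, y' = y−20. MRS = y'/x' = p_x/p_y.
After buying the subsistence bundle (5, 20), a share 0.5 of the remaining income goes to x: x* = 5 + 0.5·(I − 5p_x − 20p_y)/p_x.
Discretionary income = 142 − 5·6.68 − 20·1.75 = 73.6; x* = 5 + 0.5·73.6/6.68 = 10.509.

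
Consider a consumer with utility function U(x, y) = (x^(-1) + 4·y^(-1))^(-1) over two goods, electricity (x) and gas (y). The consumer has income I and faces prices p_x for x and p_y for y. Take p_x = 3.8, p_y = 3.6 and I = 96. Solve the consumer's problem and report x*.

From the CES first-order condition, (1/4)·(y/x)^(2) = p_x/p_y.
Hence y/x = (4·p_x/p_y)^(1/(2)), i.e. raised to the 0.5 power.
With the ratio pinned down, the budget gives x* = I/(p_x + p_y·(y/x)) and y* = (y/x)·x*.
Numerically y/x = 2.054805, so x* = 96/(3.8 + 3.6·2.054805) = 8.5735.

x* = 8.5735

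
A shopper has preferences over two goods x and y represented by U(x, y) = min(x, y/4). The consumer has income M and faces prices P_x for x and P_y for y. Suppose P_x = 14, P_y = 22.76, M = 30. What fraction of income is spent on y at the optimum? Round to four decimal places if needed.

With perfect complements, no substitution: consume in ratio x:y = 1:4.
Budget: P_x·x + P_y·4·x = M, so (P_x + 4·P_y)·x = M.
Demand: x*(P_x,P_y,M) = M/(P_x + 4·P_y), y* = 4·M/(P_x + 4·P_y).
Here 14 + 4·22.76 = 105.04, giving x* = 0.2856 and y* = 1.1424.
Expenditure on y: 22.76·1.1424 = 26.0015; share = 0.8667.

share on y = 0.8667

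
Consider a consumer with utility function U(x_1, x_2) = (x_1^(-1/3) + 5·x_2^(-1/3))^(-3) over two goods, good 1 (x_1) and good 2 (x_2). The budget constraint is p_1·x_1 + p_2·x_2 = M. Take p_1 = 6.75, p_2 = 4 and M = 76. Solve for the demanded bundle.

Substitute x_2 = (x_2/x_1)·x_1 into the budget: x_1* = M/(p_1 + p_2·(x_2/x_1)).
Numerically x_2/x_1 = 4.950629, so x_1* = 76/(6.75 + 4·4.950629) = 2.8623 and x_2* = 4.950629·2.8623 = 14.1699.

x_1* = 2.8623, x_2* = 14.1699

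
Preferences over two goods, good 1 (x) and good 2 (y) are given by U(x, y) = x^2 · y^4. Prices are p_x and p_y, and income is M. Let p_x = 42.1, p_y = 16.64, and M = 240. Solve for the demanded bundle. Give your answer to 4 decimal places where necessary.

x* = 1.9002, y* = 9.6154

Tangency: MRS = (1/2)·y/x = p_x/p_y.
So 2·p_y·y = 4·p_x·x; combined with the budget, a share 1/3 of income goes to x.
Demand: x*(p_x,p_y,M) = 1/3·M/p_x and y* = 2/3·M/p_y.
At p_x=42.1, p_y=16.64, M=240: x* = 1/3·240/42.1 = 1.9002, y* = 9.6154.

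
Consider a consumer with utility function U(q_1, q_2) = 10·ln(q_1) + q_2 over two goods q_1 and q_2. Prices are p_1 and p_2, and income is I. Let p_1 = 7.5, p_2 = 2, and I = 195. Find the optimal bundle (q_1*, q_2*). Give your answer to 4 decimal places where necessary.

q_1* = 2.6667, q_2* = 87.5

MU_q_1 = 10/q_1, MU_q_2 = 1. Tangency: 10/q_1 = p_1/p_2.
So q_1*(p_1,p_2) = 10·p_2/p_1, independent of income; and q_2* = (I − 10·p_2)/p_2.
At the given prices: q_1* = 10·2/7.5 = 2.6667, and q_2* = 87.5.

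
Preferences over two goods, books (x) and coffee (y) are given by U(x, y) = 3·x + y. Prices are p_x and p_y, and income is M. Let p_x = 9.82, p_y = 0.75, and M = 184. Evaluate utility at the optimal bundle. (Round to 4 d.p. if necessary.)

Perfect substitutes: compare marginal utility per dollar. 3/p_x vs 1/p_y → 0.3055 vs 1.3333.
y gives more utility per dollar, so spend all income on y: y* = M/p_y, x* = 0.
Numerically: x* = 0, y* = 245.3333.
Utility at the optimum: U(0, 245.3333) = 245.3333.

V = 245.3333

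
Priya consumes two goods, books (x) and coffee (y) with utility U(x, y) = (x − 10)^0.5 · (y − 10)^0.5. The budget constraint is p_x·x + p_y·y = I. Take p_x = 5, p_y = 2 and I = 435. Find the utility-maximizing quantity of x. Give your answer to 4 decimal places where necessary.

x* = 46.5

Let x' = x−10, y' = y−10. MRS = y'/x' = p_x/p_y.
Substituting into the budget: x* = 10 + 0.5·(I − 10·p_x − 10·p_y)/p_x, and y* = 10 + 0.5·(…)/p_y.
Discretionary income = 435 − 10·5 − 10·2 = 365; x* = 10 + 0.5·365/5 = 46.5.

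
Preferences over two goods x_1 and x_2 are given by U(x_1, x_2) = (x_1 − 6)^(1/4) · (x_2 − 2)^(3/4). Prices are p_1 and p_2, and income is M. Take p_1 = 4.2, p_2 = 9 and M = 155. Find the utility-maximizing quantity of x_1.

MRS = (1/3)·(x_2−2)/(x_1−6). Tangency with p_1/p_2 gives x_2−2 = 3·(p_1/p_2)·(x_1−6).
Substituting into the budget: x_1* = 6 + 0.25·(M − 6·p_1 − 2·p_2)/p_1, and x_2* = 2 + 0.75·(…)/p_2.
Discretionary income = 155 − 6·4.2 − 2·9 = 111.8; x_1* = 6 + 0.25·111.8/4.2 = 12.6548.

x_1* = 12.6548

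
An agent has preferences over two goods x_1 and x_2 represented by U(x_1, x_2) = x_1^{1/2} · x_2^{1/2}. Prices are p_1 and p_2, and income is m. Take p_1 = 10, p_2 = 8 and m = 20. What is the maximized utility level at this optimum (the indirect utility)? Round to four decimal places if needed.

Tangency: MRS = x_2/x_1 = p_1/p_2.
Rearranging, p_2·x_2 = p_1·x_1. Substituting into the budget gives p_1·x_1·(1 + 1) = m.
Demand: x_1*(p_1,p_2,m) = 0.5·m/p_1 and x_2* = 0.5·m/p_2.
At p_1=10, p_2=8, m=20: x_1* = 0.5·20/10 = 1, x_2* = 1.25.
Utility at the optimum: U(1, 1.25) = 1.118.

V = 1.118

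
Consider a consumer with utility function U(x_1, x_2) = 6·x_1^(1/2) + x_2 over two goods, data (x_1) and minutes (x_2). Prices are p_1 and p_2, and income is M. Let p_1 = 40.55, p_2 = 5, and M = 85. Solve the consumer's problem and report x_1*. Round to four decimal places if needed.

x_1* = 0.1368

Set MRS = p_1/p_2: 3·x_1^(−1/2) = p_1/p_2.
Thus x_1* = (3·p_2/p_1)² — independent of M — with the rest of income spent on x_2.
Plugging in: x_1* = (3·5/40.55)² = 0.1368.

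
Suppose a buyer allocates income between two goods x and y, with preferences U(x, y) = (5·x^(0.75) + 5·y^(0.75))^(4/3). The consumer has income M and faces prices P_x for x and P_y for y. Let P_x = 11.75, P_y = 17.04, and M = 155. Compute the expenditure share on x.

share on x = 0.7531

Numerically y/x = 0.226086, so x* = 155/(11.75 + 17.04·0.226086) = 9.9343 and y* = 0.226086·9.9343 = 2.246.
Expenditure on x: 11.75·9.9343 = 116.7281; share = 0.7531.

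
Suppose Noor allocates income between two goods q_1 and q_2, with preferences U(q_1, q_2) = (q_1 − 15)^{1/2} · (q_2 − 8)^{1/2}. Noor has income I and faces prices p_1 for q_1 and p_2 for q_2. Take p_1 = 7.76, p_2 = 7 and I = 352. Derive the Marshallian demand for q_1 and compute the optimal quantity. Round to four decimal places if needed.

Let q_1' = q_1−15, q_2' = q_2−8. MRS = q_2'/q_1' = p_1/p_2.
Substituting into the budget: q_1* = 15 + 0.5·(I − 15·p_1 − 8·p_2)/p_1, and q_2* = 8 + 0.5·(…)/p_2.
Discretionary income = 352 − 15·7.76 − 8·7 = 179.6; q_1* = 15 + 0.5·179.6/7.76 = 26.5722.

q_1* = 26.5722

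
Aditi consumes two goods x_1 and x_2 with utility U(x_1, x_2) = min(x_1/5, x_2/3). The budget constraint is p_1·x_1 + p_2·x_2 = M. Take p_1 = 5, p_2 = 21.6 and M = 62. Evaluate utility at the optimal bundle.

Leontief preferences: the optimum is at the kink where x_1/5 = x_2/3, i.e. x_2 = (3/5)·x_1.
Budget: p_1·x_1 + p_2·(3/5)·x_1 = M, so (5·p_1 + 3·p_2)·x_1 = 5·M.
Demand: x_1*(p_1,p_2,M) = 5·M/(5·p_1 + 3·p_2), x_2* = 3·M/(5·p_1 + 3·p_2).
Here 5·5 + 3·21.6 = 89.8, giving x_1* = 3.4521 and x_2* = 2.0713.
Utility at the optimum: U(3.4521, 2.0713) = 0.6904.

V = 0.6904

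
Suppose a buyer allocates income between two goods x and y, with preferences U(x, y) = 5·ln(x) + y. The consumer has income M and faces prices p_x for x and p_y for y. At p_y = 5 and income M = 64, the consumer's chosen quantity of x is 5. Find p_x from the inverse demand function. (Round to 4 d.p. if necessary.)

Set MRS = p_x/p_y: (5/x)/1 = p_x/p_y.
So x*(p_x,p_y) = 5·p_y/p_x, independent of income; and y* = (M − 5·p_y)/p_y.
Set x* = 5 in the demand function and solve for p_x: p_x = 5.

p_x = 5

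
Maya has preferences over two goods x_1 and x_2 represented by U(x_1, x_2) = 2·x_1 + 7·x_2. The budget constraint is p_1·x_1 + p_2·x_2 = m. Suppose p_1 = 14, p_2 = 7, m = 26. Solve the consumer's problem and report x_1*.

x_1* = 0

Linear utility — the consumer picks whichever good has higher MU/price: 2/14 = 0.1429 vs 7/7 = 1.
x_2 gives more utility per dollar, so spend all income on x_2: x_2* = m/p_2, x_1* = 0.
Numerically: x_1* = 0, x_2* = 3.7143.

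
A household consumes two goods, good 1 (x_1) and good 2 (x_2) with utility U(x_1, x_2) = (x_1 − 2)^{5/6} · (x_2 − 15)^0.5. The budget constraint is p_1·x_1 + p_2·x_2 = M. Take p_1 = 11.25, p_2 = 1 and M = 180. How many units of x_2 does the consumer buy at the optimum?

This is Cobb-Douglas in (x_1−2, x_2−15): tangency gives 5/6·p_2·(x_2−15) = 0.5·p_1·(x_1−2).
Substituting into the budget: x_1* = 2 + 0.625·(M − 2·p_1 − 15·p_2)/p_1, and x_2* = 15 + 0.375·(…)/p_2.
Discretionary income = 180 − 2·11.25 − 15·1 = 142.5; x_2* = 15 + 0.375·142.5/1 = 68.4375.

x_2* = 68.4375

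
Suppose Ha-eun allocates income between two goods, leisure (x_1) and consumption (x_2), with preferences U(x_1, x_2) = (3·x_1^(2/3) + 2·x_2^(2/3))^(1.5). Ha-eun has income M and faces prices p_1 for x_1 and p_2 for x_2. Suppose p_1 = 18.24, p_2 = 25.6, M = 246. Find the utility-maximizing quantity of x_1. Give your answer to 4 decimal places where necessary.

From the CES first-order condition, (3/2)·(x_2/x_1)^(1/3) = p_1/p_2.
Hence x_2/x_1 = ((2/3)·p_1/p_2)^(1/(1/3)), i.e. raised to the 3 power.
Substitute x_2 = (x_2/x_1)·x_1 into the budget: x_1* = M/(p_1 + p_2·(x_2/x_1)).
Numerically x_2/x_1 = 0.107172, so x_1* = 246/(18.24 + 25.6·0.107172) = 11.7234.

x_1* = 11.7234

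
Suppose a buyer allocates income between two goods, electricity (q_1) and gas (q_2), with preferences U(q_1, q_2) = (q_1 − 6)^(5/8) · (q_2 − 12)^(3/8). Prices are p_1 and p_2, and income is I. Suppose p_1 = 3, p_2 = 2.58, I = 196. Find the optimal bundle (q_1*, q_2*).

MRS = (5/3)·(q_2−12)/(q_1−6). Tangency with p_1/p_2 gives q_2−12 = (3/5)·(p_1/p_2)·(q_1−6).
Substituting into the budget: q_1* = 6 + 0.625·(I − 6·p_1 − 12·p_2)/p_1, and q_2* = 12 + 0.375·(…)/p_2.
Discretionary income = 196 − 6·3 − 12·2.58 = 147.04; q_1* = 6 + 0.625·147.04/3 = 36.6333; q_2* = 12 + 0.375·147.04/2.58 = 33.3721.

q_1* = 36.6333, q_2* = 33.3721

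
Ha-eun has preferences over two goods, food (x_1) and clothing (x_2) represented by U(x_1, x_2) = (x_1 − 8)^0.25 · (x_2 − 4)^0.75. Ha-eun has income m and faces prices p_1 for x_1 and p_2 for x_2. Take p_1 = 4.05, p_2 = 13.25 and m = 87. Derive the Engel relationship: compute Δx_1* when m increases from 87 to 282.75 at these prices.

Δx_1* = 12.0833

Let x_1' = x_1−8, x_2' = x_2−4. MRS = (1/3)·x_2'/x_1' = p_1/p_2.
Substituting into the budget: x_1* = 8 + 0.25·(m − 8·p_1 − 4·p_2)/p_1, and x_2* = 4 + 0.75·(…)/p_2.
Discretionary income = 87 − 8·4.05 − 4·13.25 = 1.6; x_1* = 8 + 0.25·1.6/4.05 = 8.0988.
At m' = 282.75: x_1* = 20.1821. Change: 20.1821 − 8.0988 = 12.0833.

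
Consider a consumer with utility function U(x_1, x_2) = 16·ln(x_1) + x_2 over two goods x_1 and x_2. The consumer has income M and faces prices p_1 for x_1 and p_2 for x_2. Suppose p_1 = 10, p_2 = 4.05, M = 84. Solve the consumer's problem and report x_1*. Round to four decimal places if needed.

Set MRS = p_1/p_2: (16/x_1)/1 = p_1/p_2.
So x_1*(p_1,p_2) = 16·p_2/p_1, independent of income; and x_2* = (M − 16·p_2)/p_2.
At the given prices: x_1* = 16·4.05/10 = 6.48.

x_1* = 6.48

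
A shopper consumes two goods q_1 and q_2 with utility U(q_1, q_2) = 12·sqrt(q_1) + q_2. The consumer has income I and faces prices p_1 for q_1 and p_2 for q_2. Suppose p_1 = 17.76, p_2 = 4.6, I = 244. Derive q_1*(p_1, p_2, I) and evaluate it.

q_1* = 2.4151

Utility is quasi-linear in q_2; the FOC for q_1 is 6/√q_1 = p_1/p_2.
Solve: √q_1 = 6·p_2/p_1, so q_1*(p_1,p_2) = (6·p_2/p_1)², and q_2* = (I − p_1·q_1*)/p_2.
Plugging in: q_1* = (6·4.6/17.76)² = 2.4151.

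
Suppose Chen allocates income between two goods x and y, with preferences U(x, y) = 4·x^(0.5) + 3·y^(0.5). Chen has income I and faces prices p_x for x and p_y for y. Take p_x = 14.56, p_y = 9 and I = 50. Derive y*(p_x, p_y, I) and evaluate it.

MU_x ∝ 4·x^(-0.5), MU_y ∝ 3·y^(-0.5), so MRS = (4/3)·(y/x)^(0.5) = p_x/p_y.
Solve for the ratio: y/x = [(3/4)·p_x/p_y]^(2).
Substitute y = (y/x)·x into the budget: x* = I/(p_x + p_y·(y/x)).
Numerically y/x = 1.472178, so x* = 50/(14.56 + 9·1.472178) = 1.7979 and y* = 1.472178·1.7979 = 2.6469.

y* = 2.6469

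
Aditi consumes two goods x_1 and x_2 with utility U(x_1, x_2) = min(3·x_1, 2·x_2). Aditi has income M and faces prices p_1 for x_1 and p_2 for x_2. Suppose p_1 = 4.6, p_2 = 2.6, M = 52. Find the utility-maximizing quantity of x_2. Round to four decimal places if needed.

Leontief preferences: the optimum is at the kink where x_1/2 = x_2/3, i.e. x_2 = (3/2)·x_1.
Budget: p_1·x_1 + p_2·(3/2)·x_1 = M, so (2·p_1 + 3·p_2)·x_1 = 2·M.
Demand: x_1*(p_1,p_2,M) = 2·M/(2·p_1 + 3·p_2), x_2* = 3·M/(2·p_1 + 3·p_2).
Here 2·4.6 + 3·2.6 = 17, giving x_2* = 9.1765.

x_2* = 9.1765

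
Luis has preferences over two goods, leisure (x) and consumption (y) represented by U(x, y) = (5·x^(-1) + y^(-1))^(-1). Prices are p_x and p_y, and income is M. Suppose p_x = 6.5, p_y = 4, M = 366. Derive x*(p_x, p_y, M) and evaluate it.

x* = 41.684

MU_x ∝ 5·x^(-2), MU_y ∝ y^(-2), so MRS = 5·(y/x)^(2) = p_x/p_y.
Hence y/x = ((1/5)·p_x/p_y)^(1/(2)), i.e. raised to the 0.5 power.
Substitute y = (y/x)·x into the budget: x* = M/(p_x + p_y·(y/x)).
Numerically y/x = 0.570088, so x* = 366/(6.5 + 4·0.570088) = 41.684.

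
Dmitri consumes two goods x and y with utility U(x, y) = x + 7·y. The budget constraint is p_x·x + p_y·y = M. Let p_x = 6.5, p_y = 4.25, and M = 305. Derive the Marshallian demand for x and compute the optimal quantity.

Linear utility — the consumer picks whichever good has higher MU/price: 1/6.5 = 0.1538 vs 7/4.25 = 1.6471.
y gives more utility per dollar, so spend all income on y: y* = M/p_y, x* = 0.
Numerically: x* = 0, y* = 71.7647.

x* = 0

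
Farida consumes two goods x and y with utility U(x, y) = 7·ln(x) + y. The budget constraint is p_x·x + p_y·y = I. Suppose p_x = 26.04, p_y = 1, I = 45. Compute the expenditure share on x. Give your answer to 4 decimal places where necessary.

share on x = 0.1556

So x*(p_x,p_y) = 7·p_y/p_x, independent of income; and y* = (I − 7·p_y)/p_y.
At the given prices: x* = 7·1/26.04 = 0.2688, and y* = 38.
Expenditure on x: 26.04·0.2688 = 7; share = 0.1556.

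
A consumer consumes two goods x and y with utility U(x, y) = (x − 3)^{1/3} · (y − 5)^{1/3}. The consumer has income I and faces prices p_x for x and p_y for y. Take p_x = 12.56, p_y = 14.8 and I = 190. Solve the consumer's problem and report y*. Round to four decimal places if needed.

y* = 7.6459

MRS = (y−5)/(x−3). Tangency with p_x/p_y gives y−5 = (p_x/p_y)·(x−3).
After buying the subsistence bundle (3, 5), a share 0.5 of the remaining income goes to x: x* = 3 + 0.5·(I − 3p_x − 5p_y)/p_x.
Discretionary income = 190 − 3·12.56 − 5·14.8 = 78.32; y* = 5 + 0.5·78.32/14.8 = 7.6459.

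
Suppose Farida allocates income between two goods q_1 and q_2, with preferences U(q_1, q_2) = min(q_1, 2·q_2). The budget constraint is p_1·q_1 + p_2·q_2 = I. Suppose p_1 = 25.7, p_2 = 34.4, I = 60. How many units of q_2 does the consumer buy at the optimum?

q_2* = 0.6993

With perfect complements, no substitution: consume in ratio q_1:q_2 = 2:1.
Budget: p_1·q_1 + p_2·(1/2)·q_1 = I, so (2·p_1 + p_2)·q_1 = 2·I.
Demand: q_1*(p_1,p_2,I) = 2·I/(2·p_1 + p_2), q_2* = I/(2·p_1 + p_2).
Here 2·25.7 + 34.4 = 85.8, giving q_2* = 0.6993.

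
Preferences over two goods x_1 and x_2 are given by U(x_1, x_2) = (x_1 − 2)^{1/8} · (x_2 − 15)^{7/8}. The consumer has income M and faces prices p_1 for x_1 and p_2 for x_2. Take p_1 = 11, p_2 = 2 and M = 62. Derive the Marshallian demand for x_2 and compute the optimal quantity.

This is Cobb-Douglas in (x_1−2, x_2−15): tangency gives 0.125·p_2·(x_2−15) = 0.875·p_1·(x_1−2).
After buying the subsistence bundle (2, 15), a share 0.125 of the remaining income goes to x_1: x_1* = 2 + 0.125·(M − 2p_1 − 15p_2)/p_1.
Discretionary income = 62 − 2·11 − 15·2 = 10; x_2* = 15 + 0.875·10/2 = 19.375.

x_2* = 19.375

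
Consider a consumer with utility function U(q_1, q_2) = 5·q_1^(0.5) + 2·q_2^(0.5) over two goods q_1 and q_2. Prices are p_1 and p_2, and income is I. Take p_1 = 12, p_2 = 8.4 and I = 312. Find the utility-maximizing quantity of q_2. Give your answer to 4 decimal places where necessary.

q_2* = 6.9103

MU_q_1 ∝ 5·q_1^(-0.5), MU_q_2 ∝ 2·q_2^(-0.5), so MRS = (5/2)·(q_2/q_1)^(0.5) = p_1/p_2.
Hence q_2/q_1 = ((2/5)·p_1/p_2)^(1/(0.5)), i.e. raised to the 2 power.
With the ratio pinned down, the budget gives q_1* = I/(p_1 + p_2·(q_2/q_1)) and q_2* = (q_2/q_1)·q_1*.
Numerically q_2/q_1 = 0.326531, so q_1* = 312/(12 + 8.4·0.326531) = 21.1628 and q_2* = 0.326531·21.1628 = 6.9103.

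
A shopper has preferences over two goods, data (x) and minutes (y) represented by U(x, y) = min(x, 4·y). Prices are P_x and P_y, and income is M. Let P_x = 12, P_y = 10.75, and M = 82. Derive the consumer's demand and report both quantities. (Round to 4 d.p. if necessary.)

x* = 5.583, y* = 1.3957

Leontief preferences: the optimum is at the kink where x/4 = y/1, i.e. y = (1/4)·x.
Budget: P_x·x + P_y·(1/4)·x = M, so (4·P_x + P_y)·x = 4·M.
Demand: x*(P_x,P_y,M) = 4·M/(4·P_x + P_y), y* = M/(4·P_x + P_y).
Here 4·12 + 10.75 = 58.75, giving x* = 5.583 and y* = 1.3957.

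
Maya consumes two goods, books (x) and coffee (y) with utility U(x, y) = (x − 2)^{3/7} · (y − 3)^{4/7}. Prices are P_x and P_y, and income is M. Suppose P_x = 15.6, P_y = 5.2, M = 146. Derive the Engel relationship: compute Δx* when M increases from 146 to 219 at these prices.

MRS = (3/4)·(y−3)/(x−2). Tangency with P_x/P_y gives y−3 = (4/3)·(P_x/P_y)·(x−2).
Substituting into the budget: x* = 2 + 3/7·(M − 2·P_x − 3·P_y)/P_x, and y* = 3 + 4/7·(…)/P_y.
Discretionary income = 146 − 2·15.6 − 3·5.2 = 99.2; x* = 2 + 3/7·99.2/15.6 = 4.7253.
At M' = 219: x* = 6.7308. Change: 6.7308 − 4.7253 = 2.0055.

Δx* = 2.0055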